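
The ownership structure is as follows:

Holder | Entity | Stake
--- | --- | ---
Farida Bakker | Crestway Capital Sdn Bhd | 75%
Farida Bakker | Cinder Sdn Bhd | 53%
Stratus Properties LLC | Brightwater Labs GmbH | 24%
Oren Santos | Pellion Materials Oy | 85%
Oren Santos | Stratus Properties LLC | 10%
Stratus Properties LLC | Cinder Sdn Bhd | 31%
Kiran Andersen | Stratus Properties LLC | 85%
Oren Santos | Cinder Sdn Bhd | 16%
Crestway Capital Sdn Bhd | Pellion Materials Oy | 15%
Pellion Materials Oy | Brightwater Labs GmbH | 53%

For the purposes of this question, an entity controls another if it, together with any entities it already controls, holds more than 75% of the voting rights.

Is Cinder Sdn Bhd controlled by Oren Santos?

Oren holds 85% of Pellion, so Oren controls Pellion.
In Cinder, Oren's side holds only 16%, not > 75%.
So Oren does not control Cinder.

No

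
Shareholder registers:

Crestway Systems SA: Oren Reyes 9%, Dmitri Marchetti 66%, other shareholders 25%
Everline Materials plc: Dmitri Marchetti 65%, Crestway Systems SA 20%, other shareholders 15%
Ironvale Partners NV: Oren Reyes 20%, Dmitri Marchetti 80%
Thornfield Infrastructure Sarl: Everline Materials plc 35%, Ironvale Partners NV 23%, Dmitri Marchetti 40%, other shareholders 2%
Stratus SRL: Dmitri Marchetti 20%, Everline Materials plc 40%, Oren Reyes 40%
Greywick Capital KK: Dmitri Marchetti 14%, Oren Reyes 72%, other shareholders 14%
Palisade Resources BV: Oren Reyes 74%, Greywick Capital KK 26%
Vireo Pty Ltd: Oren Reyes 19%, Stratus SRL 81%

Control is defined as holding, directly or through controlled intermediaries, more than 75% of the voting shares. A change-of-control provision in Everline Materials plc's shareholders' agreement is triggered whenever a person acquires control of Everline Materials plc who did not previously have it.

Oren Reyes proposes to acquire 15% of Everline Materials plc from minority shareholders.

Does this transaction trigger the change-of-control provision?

No

The purchase changes only Oren's holdings, so Oren is the only person who could newly come to control Everline.
Oren's largest direct stake is 74% in Palisade, which does not meet the threshold, so Oren controls no company.
Neither Oren nor any entity Oren controls holds any voting interest in Everline.
So before the transaction, Oren does not control Everline.
After the purchase, Oren holds 15% of Everline directly.
After the transaction, Oren's side holds 15% of Everline, not > 75%, so Oren still does not control Everline.
No new person acquires control, so the clause is not triggered.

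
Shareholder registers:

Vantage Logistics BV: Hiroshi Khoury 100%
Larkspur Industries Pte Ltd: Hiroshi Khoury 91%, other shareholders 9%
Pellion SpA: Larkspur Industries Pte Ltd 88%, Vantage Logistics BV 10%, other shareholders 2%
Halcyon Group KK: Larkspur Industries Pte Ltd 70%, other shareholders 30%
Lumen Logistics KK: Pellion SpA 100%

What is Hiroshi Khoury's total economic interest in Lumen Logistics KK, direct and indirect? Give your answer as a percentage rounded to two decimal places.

90.08%

Hiroshi reaches Lumen along 2 paths.
Via Larkspur → Pellion: 91% × 88% × 100% = 80.08%.
Via Vantage → Pellion: 100% × 10% × 100% = 10%.
Total: 80.08% + 10% = 90.08%.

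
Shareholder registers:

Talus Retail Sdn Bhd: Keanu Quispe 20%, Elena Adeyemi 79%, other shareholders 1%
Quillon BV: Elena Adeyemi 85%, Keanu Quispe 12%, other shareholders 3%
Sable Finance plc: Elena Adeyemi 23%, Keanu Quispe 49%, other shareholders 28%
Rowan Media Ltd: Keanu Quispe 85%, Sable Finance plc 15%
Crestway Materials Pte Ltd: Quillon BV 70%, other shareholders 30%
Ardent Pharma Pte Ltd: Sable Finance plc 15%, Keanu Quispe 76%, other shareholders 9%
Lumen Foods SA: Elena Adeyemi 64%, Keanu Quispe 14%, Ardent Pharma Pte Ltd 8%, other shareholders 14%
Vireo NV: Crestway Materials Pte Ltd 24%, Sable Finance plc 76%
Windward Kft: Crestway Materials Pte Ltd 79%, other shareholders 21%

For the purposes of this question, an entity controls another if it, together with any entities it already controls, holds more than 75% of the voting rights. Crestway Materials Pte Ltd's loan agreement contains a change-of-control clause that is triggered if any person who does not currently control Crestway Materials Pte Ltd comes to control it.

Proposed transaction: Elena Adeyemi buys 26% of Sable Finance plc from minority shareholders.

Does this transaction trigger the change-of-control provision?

The purchase changes only Elena's holdings, so Elena is the only person who could newly come to control Crestway.
Elena holds 79% of Talus, so Elena controls Talus.
Elena holds 85% of Quillon, so Elena controls Quillon.
In Crestway, Elena's side holds only 70%, not > 75%.
So before the transaction, Elena does not control Crestway.
After the purchase, Elena's direct stake in Sable rises to 23% + 26% = 49%.
Elena's side now holds 49% of Sable, not > 75%, so Elena still does not control Sable.
After the transaction, Elena's side holds 70% of Crestway, not > 75%, so Elena still does not control Crestway.
No new person acquires control, so the clause is not triggered.

No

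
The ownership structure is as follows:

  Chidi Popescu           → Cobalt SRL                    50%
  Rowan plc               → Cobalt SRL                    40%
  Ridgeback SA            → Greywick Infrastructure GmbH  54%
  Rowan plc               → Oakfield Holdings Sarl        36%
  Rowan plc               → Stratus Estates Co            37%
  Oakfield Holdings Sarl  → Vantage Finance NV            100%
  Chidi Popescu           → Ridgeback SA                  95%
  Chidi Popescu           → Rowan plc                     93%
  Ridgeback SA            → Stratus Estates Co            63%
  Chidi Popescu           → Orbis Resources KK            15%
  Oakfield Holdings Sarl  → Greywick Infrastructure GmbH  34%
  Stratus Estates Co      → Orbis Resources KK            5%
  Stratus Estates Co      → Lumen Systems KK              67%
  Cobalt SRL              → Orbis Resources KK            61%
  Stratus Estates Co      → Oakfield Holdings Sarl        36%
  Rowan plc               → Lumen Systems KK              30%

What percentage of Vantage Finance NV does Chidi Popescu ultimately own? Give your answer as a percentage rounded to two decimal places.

67.41%

Chidi reaches Vantage along 3 paths.
Via Rowan → Stratus → Oakfield: 93% × 37% × 36% × 100% = 12.3876%.
Via Ridgeback → Stratus → Oakfield: 95% × 63% × 36% × 100% = 21.546%.
Via Rowan → Oakfield: 93% × 36% × 100% = 33.48%.
Total: 12.3876% + 21.546% + 33.48% = 67.4136%.
Rounded: 67.41%.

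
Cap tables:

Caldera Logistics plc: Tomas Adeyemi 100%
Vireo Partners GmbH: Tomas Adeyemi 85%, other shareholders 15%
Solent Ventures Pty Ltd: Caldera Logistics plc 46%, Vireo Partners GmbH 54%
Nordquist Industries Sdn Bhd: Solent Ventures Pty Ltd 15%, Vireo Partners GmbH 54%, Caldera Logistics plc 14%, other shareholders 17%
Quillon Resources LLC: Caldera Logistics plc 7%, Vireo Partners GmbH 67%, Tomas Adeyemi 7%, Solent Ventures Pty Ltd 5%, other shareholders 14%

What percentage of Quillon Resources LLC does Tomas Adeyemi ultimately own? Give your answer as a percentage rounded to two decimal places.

75.55%

Tomas reaches Quillon along 5 paths.
Via Caldera: 100% × 7% = 7%.
Via Vireo: 85% × 67% = 56.95%.
Direct stake: 7% = 7%.
Via Caldera → Solent: 100% × 46% × 5% = 2.3%.
Via Vireo → Solent: 85% × 54% × 5% = 2.295%.
Total: 7% + 56.95% + 7% + 2.3% + 2.295% = 75.545%.
Rounded: 75.55%.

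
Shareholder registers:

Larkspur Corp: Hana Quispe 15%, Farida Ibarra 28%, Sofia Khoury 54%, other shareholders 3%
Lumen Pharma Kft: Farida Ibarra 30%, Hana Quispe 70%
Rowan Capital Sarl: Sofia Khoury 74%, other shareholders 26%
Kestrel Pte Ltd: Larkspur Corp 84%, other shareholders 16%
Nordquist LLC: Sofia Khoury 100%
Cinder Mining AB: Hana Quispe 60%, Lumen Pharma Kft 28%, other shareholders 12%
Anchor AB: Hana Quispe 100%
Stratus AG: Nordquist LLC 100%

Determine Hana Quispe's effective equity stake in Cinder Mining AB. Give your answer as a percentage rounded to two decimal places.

79.60%

Hana reaches Cinder along 2 paths.
Direct stake: 60% = 60%.
Via Lumen: 70% × 28% = 19.6%.
Total: 60% + 19.6% = 79.6%.
Rounded: 79.60%.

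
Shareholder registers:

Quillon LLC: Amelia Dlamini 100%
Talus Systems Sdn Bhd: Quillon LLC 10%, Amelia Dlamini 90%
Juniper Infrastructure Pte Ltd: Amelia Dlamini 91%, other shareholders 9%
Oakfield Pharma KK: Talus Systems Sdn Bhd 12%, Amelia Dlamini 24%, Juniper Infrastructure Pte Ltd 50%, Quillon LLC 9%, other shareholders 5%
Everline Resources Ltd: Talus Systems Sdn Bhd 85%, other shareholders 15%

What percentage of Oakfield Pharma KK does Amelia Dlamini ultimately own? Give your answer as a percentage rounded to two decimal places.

Amelia reaches Oakfield along 5 paths.
Via Quillon → Talus: 100% × 10% × 12% = 1.2%.
Via Talus: 90% × 12% = 10.8%.
Direct stake: 24% = 24%.
Via Juniper: 91% × 50% = 45.5%.
Via Quillon: 100% × 9% = 9%.
Total: 1.2% + 10.8% + 24% + 45.5% + 9% = 90.5%.
Rounded: 90.50%.

90.50%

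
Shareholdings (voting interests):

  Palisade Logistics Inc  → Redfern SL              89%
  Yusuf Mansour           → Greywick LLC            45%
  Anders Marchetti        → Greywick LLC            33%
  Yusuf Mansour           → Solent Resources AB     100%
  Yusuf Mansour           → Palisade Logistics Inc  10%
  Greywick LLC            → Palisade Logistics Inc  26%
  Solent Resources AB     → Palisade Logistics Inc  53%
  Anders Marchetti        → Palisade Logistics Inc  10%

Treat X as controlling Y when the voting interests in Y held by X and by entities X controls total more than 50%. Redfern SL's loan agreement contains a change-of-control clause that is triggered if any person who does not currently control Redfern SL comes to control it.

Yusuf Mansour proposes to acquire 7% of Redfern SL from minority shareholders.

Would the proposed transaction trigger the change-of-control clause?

The purchase changes only Yusuf's holdings, so Yusuf is the only person who could newly come to control Redfern.
Yusuf holds 100% of Solent, so Yusuf controls Solent.
Yusuf and Solent together hold 10% + 53% = 63% of Palisade, so Yusuf controls Palisade.
Palisade holds 89% of Redfern, so Yusuf controls Redfern.
So Yusuf already controls Redfern before the transaction.
After the purchase, Yusuf holds 7% of Redfern directly.
Yusuf controlled Redfern already, so this is not a new person acquiring control; every other person's position is unchanged or reduced.
No new person acquires control, so the clause is not triggered.

No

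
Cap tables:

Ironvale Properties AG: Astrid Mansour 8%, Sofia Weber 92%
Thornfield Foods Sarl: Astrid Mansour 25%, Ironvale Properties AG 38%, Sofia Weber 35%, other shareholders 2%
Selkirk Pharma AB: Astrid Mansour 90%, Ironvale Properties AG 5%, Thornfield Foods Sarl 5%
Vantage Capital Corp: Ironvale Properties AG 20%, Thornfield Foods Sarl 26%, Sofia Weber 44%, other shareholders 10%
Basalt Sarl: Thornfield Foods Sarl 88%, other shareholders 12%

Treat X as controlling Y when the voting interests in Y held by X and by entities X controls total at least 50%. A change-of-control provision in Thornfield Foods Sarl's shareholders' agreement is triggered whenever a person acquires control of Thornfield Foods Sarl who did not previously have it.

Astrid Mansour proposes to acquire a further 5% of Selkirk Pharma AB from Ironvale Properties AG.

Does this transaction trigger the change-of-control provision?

No

The purchase adds only to Astrid's holdings (Ironvale's stake shrinks), so Astrid is the only person who could newly come to control Thornfield.
Astrid holds 90% of Selkirk, so Astrid controls Selkirk.
In Thornfield, Astrid's side holds only 25%, not ≥ 50%.
So before the transaction, Astrid does not control Thornfield.
After the purchase, Astrid's direct stake in Selkirk rises to 90% + 5% = 95%, and Ironvale's stake falls to 0%.
Astrid holds 95% of Selkirk, so Astrid controls Selkirk.
After the transaction, Astrid's side holds 25% of Thornfield, not ≥ 50%, so Astrid still does not control Thornfield.
No new person acquires control, so the clause is not triggered.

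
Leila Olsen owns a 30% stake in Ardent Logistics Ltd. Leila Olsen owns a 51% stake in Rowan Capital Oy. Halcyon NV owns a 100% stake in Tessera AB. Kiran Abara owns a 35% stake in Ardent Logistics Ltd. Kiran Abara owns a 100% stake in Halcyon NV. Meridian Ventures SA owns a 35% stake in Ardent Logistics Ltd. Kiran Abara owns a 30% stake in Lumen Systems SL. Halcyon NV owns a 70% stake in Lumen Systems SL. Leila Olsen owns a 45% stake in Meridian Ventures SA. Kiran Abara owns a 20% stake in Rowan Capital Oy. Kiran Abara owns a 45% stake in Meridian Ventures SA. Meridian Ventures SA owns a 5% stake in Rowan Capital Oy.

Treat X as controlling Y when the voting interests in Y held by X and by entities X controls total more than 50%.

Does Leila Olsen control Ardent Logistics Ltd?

No

Leila holds 51% of Rowan, so Leila controls Rowan.
In Ardent, Leila's side holds only 30%, not > 50%.
So Leila does not control Ardent.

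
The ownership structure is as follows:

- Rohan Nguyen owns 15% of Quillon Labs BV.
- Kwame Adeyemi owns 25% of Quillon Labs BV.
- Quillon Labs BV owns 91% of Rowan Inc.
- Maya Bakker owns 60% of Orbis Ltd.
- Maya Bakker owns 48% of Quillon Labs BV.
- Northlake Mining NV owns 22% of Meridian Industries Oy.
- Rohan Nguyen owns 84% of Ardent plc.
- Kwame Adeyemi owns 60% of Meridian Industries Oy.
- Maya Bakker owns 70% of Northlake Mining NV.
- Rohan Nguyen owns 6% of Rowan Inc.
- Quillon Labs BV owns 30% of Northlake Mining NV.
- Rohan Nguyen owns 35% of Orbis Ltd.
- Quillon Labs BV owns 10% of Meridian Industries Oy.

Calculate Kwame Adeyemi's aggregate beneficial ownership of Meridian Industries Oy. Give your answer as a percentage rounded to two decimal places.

64.15%

Kwame reaches Meridian along 3 paths.
Via Quillon → Northlake: 25% × 30% × 22% = 1.65%.
Direct stake: 60% = 60%.
Via Quillon: 25% × 10% = 2.5%.
Total: 1.65% + 60% + 2.5% = 64.15%.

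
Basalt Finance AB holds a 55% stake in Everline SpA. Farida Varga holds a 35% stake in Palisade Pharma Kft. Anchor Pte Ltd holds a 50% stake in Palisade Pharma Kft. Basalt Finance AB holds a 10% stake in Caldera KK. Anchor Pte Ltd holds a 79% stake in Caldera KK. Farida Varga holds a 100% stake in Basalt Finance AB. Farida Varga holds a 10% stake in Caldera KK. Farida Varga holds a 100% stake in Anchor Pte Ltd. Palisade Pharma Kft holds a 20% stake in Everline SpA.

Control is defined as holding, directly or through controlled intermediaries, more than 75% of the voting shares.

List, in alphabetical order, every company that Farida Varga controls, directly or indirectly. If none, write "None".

Anchor Pte Ltd, Basalt Finance AB, Caldera KK, Palisade Pharma Kft

Farida holds 100% of Basalt, so Farida controls Basalt.
Farida holds 100% of Anchor, so Farida controls Anchor.
Anchor and Farida together hold 50% + 35% = 85% of Palisade, so Farida controls Palisade.
Basalt and Farida and Anchor together hold 10% + 10% + 79% = 99% of Caldera, so Farida controls Caldera.
No other company's threshold is met.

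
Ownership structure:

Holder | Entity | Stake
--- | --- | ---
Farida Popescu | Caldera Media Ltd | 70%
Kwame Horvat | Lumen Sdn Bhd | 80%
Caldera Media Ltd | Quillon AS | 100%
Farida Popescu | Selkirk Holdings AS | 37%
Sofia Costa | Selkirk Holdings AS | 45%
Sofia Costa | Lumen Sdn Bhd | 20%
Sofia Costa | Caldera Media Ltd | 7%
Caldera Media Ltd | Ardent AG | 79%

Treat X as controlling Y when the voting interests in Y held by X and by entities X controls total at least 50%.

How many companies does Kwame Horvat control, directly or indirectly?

1

Kwame holds 80% of Lumen, so Kwame controls Lumen.
No other company's threshold is met.
Kwame controls 1 company.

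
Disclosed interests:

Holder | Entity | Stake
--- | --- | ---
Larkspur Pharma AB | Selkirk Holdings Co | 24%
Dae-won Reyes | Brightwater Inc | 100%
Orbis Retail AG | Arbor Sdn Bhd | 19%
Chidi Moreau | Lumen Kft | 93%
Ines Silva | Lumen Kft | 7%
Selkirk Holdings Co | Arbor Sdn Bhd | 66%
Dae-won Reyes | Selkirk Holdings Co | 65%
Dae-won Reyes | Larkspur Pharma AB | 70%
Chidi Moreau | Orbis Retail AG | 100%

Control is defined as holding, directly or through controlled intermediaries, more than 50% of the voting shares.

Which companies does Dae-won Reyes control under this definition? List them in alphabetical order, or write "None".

Arbor Sdn Bhd, Brightwater Inc, Larkspur Pharma AB, Selkirk Holdings Co

Dae-won holds 70% of Larkspur, so Dae-won controls Larkspur.
Dae-won and Larkspur together hold 65% + 24% = 89% of Selkirk, so Dae-won controls Selkirk.
Dae-won holds 100% of Brightwater, so Dae-won controls Brightwater.
Selkirk holds 66% of Arbor, so Dae-won controls Arbor.
No other company's threshold is met.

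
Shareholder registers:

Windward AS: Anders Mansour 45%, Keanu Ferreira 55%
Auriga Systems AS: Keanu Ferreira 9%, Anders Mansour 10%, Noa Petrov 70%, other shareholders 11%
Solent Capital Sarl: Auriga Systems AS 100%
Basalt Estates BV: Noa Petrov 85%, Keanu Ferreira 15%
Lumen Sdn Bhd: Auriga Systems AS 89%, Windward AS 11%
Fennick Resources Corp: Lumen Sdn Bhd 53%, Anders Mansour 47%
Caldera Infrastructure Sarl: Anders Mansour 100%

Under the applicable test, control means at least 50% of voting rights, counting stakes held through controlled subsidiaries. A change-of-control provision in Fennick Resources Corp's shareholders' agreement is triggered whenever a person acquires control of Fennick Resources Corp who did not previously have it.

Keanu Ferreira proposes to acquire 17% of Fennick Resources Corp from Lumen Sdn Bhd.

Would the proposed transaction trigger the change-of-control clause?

The purchase adds only to Keanu's holdings (Lumen's stake shrinks), so Keanu is the only person who could newly come to control Fennick.
Keanu holds 55% of Windward, so Keanu controls Windward.
Neither Keanu nor any entity Keanu controls holds any voting interest in Fennick.
So before the transaction, Keanu does not control Fennick.
After the purchase, Keanu holds 17% of Fennick directly, and Lumen's stake falls to 36%.
After the transaction, Keanu's side holds 17% of Fennick, not ≥ 50%, so Keanu still does not control Fennick.
No new person acquires control, so the clause is not triggered.

No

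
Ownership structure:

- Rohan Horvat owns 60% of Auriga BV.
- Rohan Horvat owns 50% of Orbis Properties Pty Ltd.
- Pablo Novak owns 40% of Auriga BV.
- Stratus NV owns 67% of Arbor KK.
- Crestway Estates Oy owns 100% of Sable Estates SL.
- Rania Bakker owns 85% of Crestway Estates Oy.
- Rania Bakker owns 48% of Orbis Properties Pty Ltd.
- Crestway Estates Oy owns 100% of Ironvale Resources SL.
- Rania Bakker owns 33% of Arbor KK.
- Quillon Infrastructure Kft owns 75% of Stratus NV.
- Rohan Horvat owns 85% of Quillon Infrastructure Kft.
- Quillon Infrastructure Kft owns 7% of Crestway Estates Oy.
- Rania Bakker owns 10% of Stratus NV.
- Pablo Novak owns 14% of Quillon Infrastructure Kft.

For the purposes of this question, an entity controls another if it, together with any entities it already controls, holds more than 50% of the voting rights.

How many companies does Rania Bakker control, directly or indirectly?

Rania holds 85% of Crestway, so Rania controls Crestway.
Crestway holds 100% of Ironvale, so Rania controls Ironvale.
Crestway holds 100% of Sable, so Rania controls Sable.
No other company's threshold is met.
Rania controls 3 companies.

3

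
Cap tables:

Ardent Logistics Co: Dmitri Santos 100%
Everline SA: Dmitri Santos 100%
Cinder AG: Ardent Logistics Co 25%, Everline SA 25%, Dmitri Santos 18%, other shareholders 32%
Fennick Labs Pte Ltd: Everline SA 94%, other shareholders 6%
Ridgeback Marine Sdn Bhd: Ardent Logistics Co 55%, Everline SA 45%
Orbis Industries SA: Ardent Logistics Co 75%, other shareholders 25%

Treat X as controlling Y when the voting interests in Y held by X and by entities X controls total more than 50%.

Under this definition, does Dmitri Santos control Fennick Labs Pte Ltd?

Yes

Dmitri holds 100% of Everline, so Dmitri controls Everline.
Everline holds 94% of Fennick, so Dmitri controls Fennick.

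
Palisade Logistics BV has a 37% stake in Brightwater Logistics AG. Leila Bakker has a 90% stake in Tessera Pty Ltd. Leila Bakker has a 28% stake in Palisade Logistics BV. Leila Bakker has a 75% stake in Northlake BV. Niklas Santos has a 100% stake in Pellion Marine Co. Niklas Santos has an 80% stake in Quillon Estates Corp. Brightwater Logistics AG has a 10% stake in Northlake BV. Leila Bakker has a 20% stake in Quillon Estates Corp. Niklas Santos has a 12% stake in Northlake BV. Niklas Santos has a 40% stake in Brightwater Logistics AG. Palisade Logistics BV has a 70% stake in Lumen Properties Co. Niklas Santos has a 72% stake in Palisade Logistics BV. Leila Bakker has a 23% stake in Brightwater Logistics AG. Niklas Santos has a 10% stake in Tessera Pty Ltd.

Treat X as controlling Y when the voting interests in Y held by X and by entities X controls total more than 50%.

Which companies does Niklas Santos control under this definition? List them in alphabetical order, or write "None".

Brightwater Logistics AG, Lumen Properties Co, Palisade Logistics BV, Pellion Marine Co, Quillon Estates Corp

Niklas holds 80% of Quillon, so Niklas controls Quillon.
Niklas holds 72% of Palisade, so Niklas controls Palisade.
Niklas and Palisade together hold 40% + 37% = 77% of Brightwater, so Niklas controls Brightwater.
Palisade holds 70% of Lumen, so Niklas controls Lumen.
Niklas holds 100% of Pellion, so Niklas controls Pellion.
No other company's threshold is met.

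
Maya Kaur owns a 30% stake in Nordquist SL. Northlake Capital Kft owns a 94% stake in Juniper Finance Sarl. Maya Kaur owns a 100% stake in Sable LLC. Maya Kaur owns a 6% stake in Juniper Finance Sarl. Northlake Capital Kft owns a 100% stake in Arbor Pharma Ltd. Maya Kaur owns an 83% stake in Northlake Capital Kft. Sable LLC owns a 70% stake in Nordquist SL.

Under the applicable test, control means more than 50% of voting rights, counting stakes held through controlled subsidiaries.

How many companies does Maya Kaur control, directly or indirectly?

5

Maya holds 100% of Sable, so Maya controls Sable.
Maya holds 83% of Northlake, so Maya controls Northlake.
Northlake holds 100% of Arbor, so Maya controls Arbor.
Sable and Maya together hold 70% + 30% = 100% of Nordquist, so Maya controls Nordquist.
Maya and Northlake together hold 6% + 94% = 100% of Juniper, so Maya controls Juniper.
Maya controls 5 companies.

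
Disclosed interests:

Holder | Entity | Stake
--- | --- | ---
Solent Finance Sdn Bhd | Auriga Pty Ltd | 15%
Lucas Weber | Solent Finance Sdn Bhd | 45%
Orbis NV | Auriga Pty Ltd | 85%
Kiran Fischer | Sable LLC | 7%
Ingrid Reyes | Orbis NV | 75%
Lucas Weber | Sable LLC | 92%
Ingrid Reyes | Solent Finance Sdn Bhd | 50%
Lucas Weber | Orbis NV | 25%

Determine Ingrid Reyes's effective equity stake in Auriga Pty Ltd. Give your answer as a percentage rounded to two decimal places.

71.25%

Ingrid reaches Auriga along 2 paths.
Via Solent: 50% × 15% = 7.5%.
Via Orbis: 75% × 85% = 63.75%.
Total: 7.5% + 63.75% = 71.25%.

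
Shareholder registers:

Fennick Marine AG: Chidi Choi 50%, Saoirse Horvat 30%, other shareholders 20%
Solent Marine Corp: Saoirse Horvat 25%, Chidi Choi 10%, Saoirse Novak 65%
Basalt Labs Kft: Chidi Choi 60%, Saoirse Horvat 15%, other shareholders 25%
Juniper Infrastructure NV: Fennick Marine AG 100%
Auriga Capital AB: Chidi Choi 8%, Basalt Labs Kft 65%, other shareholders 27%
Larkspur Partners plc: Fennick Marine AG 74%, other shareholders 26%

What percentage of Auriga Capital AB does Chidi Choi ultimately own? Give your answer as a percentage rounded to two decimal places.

Chidi reaches Auriga along 2 paths.
Direct stake: 8% = 8%.
Via Basalt: 60% × 65% = 39%.
Total: 8% + 39% = 47%.
Rounded: 47.00%.

47.00%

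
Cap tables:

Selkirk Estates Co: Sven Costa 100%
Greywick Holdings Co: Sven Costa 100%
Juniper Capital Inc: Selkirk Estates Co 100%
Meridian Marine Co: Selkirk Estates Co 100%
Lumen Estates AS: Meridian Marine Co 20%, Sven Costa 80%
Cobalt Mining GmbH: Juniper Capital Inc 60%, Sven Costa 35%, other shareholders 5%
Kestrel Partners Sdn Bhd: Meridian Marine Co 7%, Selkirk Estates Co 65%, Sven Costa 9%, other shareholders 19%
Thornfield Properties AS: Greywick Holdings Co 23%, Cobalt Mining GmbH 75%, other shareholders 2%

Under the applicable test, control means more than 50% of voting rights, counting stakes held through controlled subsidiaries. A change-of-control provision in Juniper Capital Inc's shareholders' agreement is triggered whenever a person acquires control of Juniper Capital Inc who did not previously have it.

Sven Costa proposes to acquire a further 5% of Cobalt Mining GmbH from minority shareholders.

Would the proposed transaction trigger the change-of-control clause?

No

The purchase changes only Sven's holdings, so Sven is the only person who could newly come to control Juniper.
Sven holds 100% of Selkirk, so Sven controls Selkirk.
Selkirk holds 100% of Juniper, so Sven controls Juniper.
So Sven already controls Juniper before the transaction.
After the purchase, Sven's direct stake in Cobalt rises to 35% + 5% = 40%.
Sven controlled Juniper already, so this is not a new person acquiring control; every other person's position is unchanged or reduced.
No new person acquires control, so the clause is not triggered.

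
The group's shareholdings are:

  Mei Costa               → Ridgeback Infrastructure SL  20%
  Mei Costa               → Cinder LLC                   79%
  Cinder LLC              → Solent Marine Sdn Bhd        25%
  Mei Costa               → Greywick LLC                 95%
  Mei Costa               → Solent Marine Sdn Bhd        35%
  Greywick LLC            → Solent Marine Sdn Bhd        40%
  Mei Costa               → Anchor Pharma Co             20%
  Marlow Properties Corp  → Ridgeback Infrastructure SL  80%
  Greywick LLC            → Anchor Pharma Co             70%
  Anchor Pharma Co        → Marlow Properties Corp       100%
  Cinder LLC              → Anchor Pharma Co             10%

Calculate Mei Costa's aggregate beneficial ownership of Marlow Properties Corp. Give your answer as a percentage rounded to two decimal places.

Mei reaches Marlow along 3 paths.
Via Cinder → Anchor: 79% × 10% × 100% = 7.9%.
Via Greywick → Anchor: 95% × 70% × 100% = 66.5%.
Via Anchor: 20% × 100% = 20%.
Total: 7.9% + 66.5% + 20% = 94.4%.
Rounded: 94.40%.

94.40%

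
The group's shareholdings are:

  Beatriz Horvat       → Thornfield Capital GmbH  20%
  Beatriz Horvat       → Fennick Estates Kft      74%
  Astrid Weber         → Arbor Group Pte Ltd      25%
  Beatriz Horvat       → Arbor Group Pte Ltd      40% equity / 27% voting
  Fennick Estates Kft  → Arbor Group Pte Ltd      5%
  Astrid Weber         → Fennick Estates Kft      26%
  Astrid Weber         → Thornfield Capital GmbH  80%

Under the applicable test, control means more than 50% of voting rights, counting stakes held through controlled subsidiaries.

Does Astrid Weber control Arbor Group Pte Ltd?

No

Astrid holds 80% of Thornfield, so Astrid controls Thornfield.
In Arbor, Astrid's side holds only 25%, not > 50%.
So Astrid does not control Arbor.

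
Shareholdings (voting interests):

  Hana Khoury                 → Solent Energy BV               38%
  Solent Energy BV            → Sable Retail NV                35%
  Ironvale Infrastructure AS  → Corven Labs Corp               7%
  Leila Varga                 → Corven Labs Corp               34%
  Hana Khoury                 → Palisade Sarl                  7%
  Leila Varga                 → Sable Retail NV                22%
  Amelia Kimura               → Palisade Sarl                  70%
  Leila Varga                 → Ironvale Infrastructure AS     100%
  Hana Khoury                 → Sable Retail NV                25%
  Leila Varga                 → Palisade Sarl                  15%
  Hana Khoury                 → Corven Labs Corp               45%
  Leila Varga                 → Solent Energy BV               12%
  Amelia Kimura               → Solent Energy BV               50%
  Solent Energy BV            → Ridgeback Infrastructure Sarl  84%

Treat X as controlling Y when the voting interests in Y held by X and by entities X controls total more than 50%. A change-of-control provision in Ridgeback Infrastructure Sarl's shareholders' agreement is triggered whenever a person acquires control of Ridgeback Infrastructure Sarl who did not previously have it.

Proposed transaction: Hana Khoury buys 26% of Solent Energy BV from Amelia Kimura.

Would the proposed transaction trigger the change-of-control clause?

The purchase adds only to Hana's holdings (Amelia's stake shrinks), so Hana is the only person who could newly come to control Ridgeback.
Hana's largest direct stake is 45% in Corven, which does not meet the threshold, so Hana controls no company.
Neither Hana nor any entity Hana controls holds any voting interest in Ridgeback.
So before the transaction, Hana does not control Ridgeback.
After the purchase, Hana's direct stake in Solent rises to 38% + 26% = 64%, and Amelia's stake falls to 24%.
Hana holds 64% of Solent, so Hana controls Solent.
Solent holds 84% of Ridgeback, so Hana controls Ridgeback.
Hana did not control Ridgeback before and does after, so the clause is triggered.

Yes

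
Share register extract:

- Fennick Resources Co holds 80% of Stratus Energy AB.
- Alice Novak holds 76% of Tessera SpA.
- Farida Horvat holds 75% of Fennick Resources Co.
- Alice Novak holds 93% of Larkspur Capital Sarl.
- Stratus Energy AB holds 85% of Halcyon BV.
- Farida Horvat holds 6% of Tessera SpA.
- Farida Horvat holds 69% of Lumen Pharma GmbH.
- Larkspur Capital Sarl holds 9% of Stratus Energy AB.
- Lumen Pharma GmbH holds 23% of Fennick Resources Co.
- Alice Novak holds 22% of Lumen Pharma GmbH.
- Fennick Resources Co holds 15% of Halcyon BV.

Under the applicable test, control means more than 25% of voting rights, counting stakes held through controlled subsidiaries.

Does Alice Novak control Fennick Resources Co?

Alice holds 93% of Larkspur, so Alice controls Larkspur.
Alice holds 76% of Tessera, so Alice controls Tessera.
Neither Alice nor any entity Alice controls holds any voting interest in Fennick.
So Alice does not control Fennick.

No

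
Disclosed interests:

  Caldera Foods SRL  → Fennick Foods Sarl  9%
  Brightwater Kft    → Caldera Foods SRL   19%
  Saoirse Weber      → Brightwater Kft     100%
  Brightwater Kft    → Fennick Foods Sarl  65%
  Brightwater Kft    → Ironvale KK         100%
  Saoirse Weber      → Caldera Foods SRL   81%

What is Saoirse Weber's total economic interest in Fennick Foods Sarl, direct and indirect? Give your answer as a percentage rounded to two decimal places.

Saoirse reaches Fennick along 3 paths.
Via Brightwater: 100% × 65% = 65%.
Via Caldera: 81% × 9% = 7.29%.
Via Brightwater → Caldera: 100% × 19% × 9% = 1.71%.
Total: 65% + 7.29% + 1.71% = 74%.
Rounded: 74.00%.

74.00%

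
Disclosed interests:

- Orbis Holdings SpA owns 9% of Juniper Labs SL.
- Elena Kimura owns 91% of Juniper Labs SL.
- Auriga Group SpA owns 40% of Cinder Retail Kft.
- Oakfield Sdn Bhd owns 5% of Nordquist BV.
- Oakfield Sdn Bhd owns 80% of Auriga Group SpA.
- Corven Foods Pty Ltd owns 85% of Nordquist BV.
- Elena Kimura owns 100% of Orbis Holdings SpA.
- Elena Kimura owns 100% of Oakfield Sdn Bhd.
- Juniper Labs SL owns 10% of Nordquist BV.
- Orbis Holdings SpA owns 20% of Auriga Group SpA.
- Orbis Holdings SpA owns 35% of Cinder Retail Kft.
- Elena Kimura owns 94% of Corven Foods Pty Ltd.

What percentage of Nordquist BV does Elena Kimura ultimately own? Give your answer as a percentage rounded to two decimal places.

94.90%

Elena reaches Nordquist along 4 paths.
Via Orbis → Juniper: 100% × 9% × 10% = 0.9%.
Via Juniper: 91% × 10% = 9.1%.
Via Corven: 94% × 85% = 79.9%.
Via Oakfield: 100% × 5% = 5%.
Total: 0.9% + 9.1% + 79.9% + 5% = 94.9%.
Rounded: 94.90%.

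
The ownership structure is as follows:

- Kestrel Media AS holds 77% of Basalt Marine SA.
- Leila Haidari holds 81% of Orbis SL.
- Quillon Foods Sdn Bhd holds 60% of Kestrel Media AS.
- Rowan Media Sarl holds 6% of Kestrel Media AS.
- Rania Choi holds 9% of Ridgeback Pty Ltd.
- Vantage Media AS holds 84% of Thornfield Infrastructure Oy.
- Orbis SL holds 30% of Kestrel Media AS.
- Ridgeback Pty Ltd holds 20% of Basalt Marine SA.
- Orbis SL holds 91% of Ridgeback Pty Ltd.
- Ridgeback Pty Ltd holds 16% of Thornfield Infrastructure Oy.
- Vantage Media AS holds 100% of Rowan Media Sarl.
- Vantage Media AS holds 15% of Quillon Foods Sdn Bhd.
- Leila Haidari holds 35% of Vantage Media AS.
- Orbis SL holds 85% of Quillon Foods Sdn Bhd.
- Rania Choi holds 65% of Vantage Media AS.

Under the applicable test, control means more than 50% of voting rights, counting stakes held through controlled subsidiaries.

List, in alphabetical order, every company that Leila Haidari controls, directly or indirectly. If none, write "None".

Leila holds 81% of Orbis, so Leila controls Orbis.
Orbis holds 85% of Quillon, so Leila controls Quillon.
Quillon and Orbis together hold 60% + 30% = 90% of Kestrel, so Leila controls Kestrel.
Orbis holds 91% of Ridgeback, so Leila controls Ridgeback.
Kestrel and Ridgeback together hold 77% + 20% = 97% of Basalt, so Leila controls Basalt.
No other company's threshold is met.

Basalt Marine SA, Kestrel Media AS, Orbis SL, Quillon Foods Sdn Bhd, Ridgeback Pty Ltd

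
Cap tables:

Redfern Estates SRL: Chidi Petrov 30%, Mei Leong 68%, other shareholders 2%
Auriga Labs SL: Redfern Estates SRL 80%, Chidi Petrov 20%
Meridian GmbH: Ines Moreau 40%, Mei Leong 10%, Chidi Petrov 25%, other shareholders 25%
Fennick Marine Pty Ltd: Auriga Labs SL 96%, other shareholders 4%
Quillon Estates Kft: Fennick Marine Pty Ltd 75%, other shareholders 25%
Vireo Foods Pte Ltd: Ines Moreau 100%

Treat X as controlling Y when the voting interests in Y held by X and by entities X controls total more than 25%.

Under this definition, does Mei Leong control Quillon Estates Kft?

Yes

Mei holds 68% of Redfern, so Mei controls Redfern.
Redfern holds 80% of Auriga, so Mei controls Auriga.
Auriga holds 96% of Fennick, so Mei controls Fennick.
Fennick holds 75% of Quillon, so Mei controls Quillon.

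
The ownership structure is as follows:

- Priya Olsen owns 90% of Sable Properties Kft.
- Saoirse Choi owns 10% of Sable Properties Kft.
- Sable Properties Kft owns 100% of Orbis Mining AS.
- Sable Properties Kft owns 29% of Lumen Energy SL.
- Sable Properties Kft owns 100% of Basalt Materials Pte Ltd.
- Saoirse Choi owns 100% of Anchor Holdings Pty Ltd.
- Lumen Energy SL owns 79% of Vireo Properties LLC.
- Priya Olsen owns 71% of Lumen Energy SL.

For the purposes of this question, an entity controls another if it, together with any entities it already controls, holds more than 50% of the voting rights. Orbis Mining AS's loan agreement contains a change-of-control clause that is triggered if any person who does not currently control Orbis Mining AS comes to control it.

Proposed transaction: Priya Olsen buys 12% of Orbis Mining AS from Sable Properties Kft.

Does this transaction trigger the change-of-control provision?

No

The purchase adds only to Priya's holdings (Sable's stake shrinks), so Priya is the only person who could newly come to control Orbis.
Priya holds 90% of Sable, so Priya controls Sable.
Sable holds 100% of Orbis, so Priya controls Orbis.
So Priya already controls Orbis before the transaction.
After the purchase, Priya holds 12% of Orbis directly, and Sable's stake falls to 88%.
Priya controlled Orbis already, so this is not a new person acquiring control; every other person's position is unchanged or reduced.
No new person acquires control, so the clause is not triggered.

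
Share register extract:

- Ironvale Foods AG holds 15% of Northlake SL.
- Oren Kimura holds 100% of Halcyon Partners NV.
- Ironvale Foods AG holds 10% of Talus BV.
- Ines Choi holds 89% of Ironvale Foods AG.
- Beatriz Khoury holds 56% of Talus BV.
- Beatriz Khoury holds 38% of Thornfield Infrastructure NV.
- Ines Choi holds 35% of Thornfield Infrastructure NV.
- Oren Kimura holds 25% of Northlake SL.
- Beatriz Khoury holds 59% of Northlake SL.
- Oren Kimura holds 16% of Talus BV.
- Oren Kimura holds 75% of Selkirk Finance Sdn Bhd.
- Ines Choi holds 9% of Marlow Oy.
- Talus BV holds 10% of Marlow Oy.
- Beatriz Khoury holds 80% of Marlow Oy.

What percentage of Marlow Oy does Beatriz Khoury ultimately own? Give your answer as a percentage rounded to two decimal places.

Beatriz reaches Marlow along 2 paths.
Direct stake: 80% = 80%.
Via Talus: 56% × 10% = 5.6%.
Total: 80% + 5.6% = 85.6%.
Rounded: 85.60%.

85.60%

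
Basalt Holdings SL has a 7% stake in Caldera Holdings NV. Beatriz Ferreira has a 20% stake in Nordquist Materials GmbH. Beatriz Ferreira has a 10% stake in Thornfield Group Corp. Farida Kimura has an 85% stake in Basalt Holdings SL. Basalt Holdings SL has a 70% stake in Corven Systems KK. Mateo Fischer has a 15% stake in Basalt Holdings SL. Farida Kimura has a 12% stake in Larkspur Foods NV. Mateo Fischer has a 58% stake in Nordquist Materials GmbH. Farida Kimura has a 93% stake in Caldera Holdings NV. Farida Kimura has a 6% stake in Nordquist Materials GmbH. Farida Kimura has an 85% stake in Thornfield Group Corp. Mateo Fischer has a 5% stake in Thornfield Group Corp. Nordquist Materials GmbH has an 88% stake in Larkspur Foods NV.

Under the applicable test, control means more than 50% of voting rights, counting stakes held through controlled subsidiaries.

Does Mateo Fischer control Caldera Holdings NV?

No

Mateo holds 58% of Nordquist, so Mateo controls Nordquist.
Nordquist holds 88% of Larkspur, so Mateo controls Larkspur.
Neither Mateo nor any entity Mateo controls holds any voting interest in Caldera.
So Mateo does not control Caldera.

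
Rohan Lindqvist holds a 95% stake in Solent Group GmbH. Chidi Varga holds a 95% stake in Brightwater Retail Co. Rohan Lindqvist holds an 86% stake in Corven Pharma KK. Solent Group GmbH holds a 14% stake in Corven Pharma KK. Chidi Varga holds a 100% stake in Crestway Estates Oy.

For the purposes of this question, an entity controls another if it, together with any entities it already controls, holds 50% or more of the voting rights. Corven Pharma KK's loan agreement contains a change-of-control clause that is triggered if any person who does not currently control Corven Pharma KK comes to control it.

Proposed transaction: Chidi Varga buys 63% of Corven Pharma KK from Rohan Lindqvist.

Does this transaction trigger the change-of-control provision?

Yes

The purchase adds only to Chidi's holdings (Rohan's stake shrinks), so Chidi is the only person who could newly come to control Corven.
Chidi holds 95% of Brightwater, so Chidi controls Brightwater.
Chidi holds 100% of Crestway, so Chidi controls Crestway.
Neither Chidi nor any entity Chidi controls holds any voting interest in Corven.
So before the transaction, Chidi does not control Corven.
After the purchase, Chidi holds 63% of Corven directly, and Rohan's stake falls to 23%.
Chidi holds 63% of Corven, so Chidi controls Corven.
Chidi did not control Corven before and does after, so the clause is triggered.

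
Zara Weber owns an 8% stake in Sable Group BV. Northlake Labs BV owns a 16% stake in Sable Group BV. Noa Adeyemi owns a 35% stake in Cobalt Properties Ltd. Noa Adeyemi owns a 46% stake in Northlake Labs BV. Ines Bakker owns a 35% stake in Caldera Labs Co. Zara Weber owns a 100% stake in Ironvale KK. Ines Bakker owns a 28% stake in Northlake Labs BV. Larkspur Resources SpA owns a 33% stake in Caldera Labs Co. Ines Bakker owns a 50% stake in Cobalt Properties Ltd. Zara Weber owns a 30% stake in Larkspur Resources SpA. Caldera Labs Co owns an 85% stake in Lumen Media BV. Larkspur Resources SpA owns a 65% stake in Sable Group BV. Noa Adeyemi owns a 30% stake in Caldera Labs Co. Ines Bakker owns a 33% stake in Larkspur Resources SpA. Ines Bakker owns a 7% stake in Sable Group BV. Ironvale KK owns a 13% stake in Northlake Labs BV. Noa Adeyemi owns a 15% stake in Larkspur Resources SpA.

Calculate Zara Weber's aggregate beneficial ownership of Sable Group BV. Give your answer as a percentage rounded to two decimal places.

29.58%

Zara reaches Sable along 3 paths.
Via Larkspur: 30% × 65% = 19.5%.
Direct stake: 8% = 8%.
Via Ironvale → Northlake: 100% × 13% × 16% = 2.08%.
Total: 19.5% + 8% + 2.08% = 29.58%.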